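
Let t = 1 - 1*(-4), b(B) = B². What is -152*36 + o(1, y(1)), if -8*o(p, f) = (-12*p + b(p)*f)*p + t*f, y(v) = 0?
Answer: -10941/2 ≈ -5470.5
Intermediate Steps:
t = 5 (t = 1 + 4 = 5)
o(p, f) = -5*f/8 - p*(-12*p + f*p²)/8 (o(p, f) = -((-12*p + p²*f)*p + 5*f)/8 = -((-12*p + f*p²)*p + 5*f)/8 = -(p*(-12*p + f*p²) + 5*f)/8 = -(5*f + p*(-12*p + f*p²))/8 = -5*f/8 - p*(-12*p + f*p²)/8)
-152*36 + o(1, y(1)) = -152*36 + (-5/8*0 + (3/2)*1² - ⅛*0*1³) = -5472 + (0 + (3/2)*1 - ⅛*0*1) = -5472 + (0 + 3/2 + 0) = -5472 + 3/2 = -10941/2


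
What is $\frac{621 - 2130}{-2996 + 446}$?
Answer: $\frac{503}{850} \approx 0.59176$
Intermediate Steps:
$\frac{621 - 2130}{-2996 + 446} = - \frac{1509}{-2550} = \left(-1509\right) \left(- \frac{1}{2550}\right) = \frac{503}{850}$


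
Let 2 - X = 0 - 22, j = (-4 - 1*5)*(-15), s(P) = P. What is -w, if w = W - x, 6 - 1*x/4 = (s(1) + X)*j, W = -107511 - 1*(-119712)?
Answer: -25677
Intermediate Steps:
j = 135 (j = (-4 - 5)*(-15) = -9*(-15) = 135)
X = 24 (X = 2 - (0 - 22) = 2 - 1*(-22) = 2 + 22 = 24)
W = 12201 (W = -107511 + 119712 = 12201)
x = -13476 (x = 24 - 4*(1 + 24)*135 = 24 - 100*135 = 24 - 4*3375 = 24 - 13500 = -13476)
w = 25677 (w = 12201 - 1*(-13476) = 12201 + 13476 = 25677)
-w = -1*25677 = -25677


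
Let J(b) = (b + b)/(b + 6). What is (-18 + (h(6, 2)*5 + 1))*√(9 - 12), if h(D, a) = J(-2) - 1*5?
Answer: -47*I*√3 ≈ -81.406*I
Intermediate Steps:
J(b) = 2*b/(6 + b) (J(b) = (2*b)/(6 + b) = 2*b/(6 + b))
h(D, a) = -6 (h(D, a) = 2*(-2)/(6 - 2) - 1*5 = 2*(-2)/4 - 5 = 2*(-2)*(¼) - 5 = -1 - 5 = -6)
(-18 + (h(6, 2)*5 + 1))*√(9 - 12) = (-18 + (-6*5 + 1))*√(9 - 12) = (-18 + (-30 + 1))*√(-3) = (-18 - 29)*(I*√3) = -47*I*√3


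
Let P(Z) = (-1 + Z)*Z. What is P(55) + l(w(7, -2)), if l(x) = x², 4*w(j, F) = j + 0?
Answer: 47569/16 ≈ 2973.1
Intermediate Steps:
w(j, F) = j/4 (w(j, F) = (j + 0)/4 = j/4)
P(Z) = Z*(-1 + Z)
P(55) + l(w(7, -2)) = 55*(-1 + 55) + ((¼)*7)² = 55*54 + (7/4)² = 2970 + 49/16 = 47569/16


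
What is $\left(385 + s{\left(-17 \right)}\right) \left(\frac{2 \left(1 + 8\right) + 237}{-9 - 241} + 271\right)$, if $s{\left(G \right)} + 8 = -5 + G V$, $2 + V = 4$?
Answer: $\frac{2281331}{25} \approx 91253.0$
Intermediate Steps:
$V = 2$ ($V = -2 + 4 = 2$)
$s{\left(G \right)} = -13 + 2 G$ ($s{\left(G \right)} = -8 + \left(-5 + G 2\right) = -8 + \left(-5 + 2 G\right) = -13 + 2 G$)
$\left(385 + s{\left(-17 \right)}\right) \left(\frac{2 \left(1 + 8\right) + 237}{-9 - 241} + 271\right) = \left(385 + \left(-13 + 2 \left(-17\right)\right)\right) \left(\frac{2 \left(1 + 8\right) + 237}{-9 - 241} + 271\right) = \left(385 - 47\right) \left(\frac{2 \cdot 9 + 237}{-250} + 271\right) = \left(385 - 47\right) \left(\left(18 + 237\right) \left(- \frac{1}{250}\right) + 271\right) = 338 \left(255 \left(- \frac{1}{250}\right) + 271\right) = 338 \left(- \frac{51}{50} + 271\right) = 338 \cdot \frac{13499}{50} = \frac{2281331}{25}$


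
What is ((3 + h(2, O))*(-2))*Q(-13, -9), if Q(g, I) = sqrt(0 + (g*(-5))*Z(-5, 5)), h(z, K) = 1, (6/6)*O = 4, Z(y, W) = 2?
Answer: -8*sqrt(130) ≈ -91.214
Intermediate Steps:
O = 4
Q(g, I) = sqrt(10)*sqrt(-g) (Q(g, I) = sqrt(0 + (g*(-5))*2) = sqrt(0 - 5*g*2) = sqrt(0 - 10*g) = sqrt(-10*g) = sqrt(10)*sqrt(-g))
((3 + h(2, O))*(-2))*Q(-13, -9) = ((3 + 1)*(-2))*(sqrt(10)*sqrt(-1*(-13))) = (4*(-2))*(sqrt(10)*sqrt(13)) = -8*sqrt(130)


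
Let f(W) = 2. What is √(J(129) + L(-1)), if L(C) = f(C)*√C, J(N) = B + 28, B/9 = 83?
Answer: √(775 + 2*I) ≈ 27.839 + 0.03592*I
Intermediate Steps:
B = 747 (B = 9*83 = 747)
J(N) = 775 (J(N) = 747 + 28 = 775)
L(C) = 2*√C
√(J(129) + L(-1)) = √(775 + 2*√(-1)) = √(775 + 2*I)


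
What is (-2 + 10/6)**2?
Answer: 1/9 ≈ 0.11111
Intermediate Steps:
(-2 + 10/6)**2 = (-2 + 10*(1/6))**2 = (-2 + 5/3)**2 = (-1/3)**2 = 1/9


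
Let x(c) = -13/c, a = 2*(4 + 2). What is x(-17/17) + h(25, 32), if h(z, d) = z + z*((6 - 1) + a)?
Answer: 463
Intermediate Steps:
a = 12 (a = 2*6 = 12)
h(z, d) = 18*z (h(z, d) = z + z*((6 - 1) + 12) = z + z*(5 + 12) = z + z*17 = z + 17*z = 18*z)
x(-17/17) + h(25, 32) = -13*(-1/1) + 18*25 = -13/((-17*1/17)) + 450 = -13/(-1) + 450 = -13*(-1) + 450 = 13 + 450 = 463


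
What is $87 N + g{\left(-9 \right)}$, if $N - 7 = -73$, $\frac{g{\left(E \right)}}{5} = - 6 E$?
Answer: $-5472$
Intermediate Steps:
$g{\left(E \right)} = - 30 E$ ($g{\left(E \right)} = 5 \left(- 6 E\right) = - 30 E$)
$N = -66$ ($N = 7 - 73 = -66$)
$87 N + g{\left(-9 \right)} = 87 \left(-66\right) - -270 = -5742 + 270 = -5472$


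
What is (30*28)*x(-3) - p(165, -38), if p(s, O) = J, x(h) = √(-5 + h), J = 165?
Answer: -165 + 1680*I*√2 ≈ -165.0 + 2375.9*I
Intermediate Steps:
p(s, O) = 165
(30*28)*x(-3) - p(165, -38) = (30*28)*√(-5 - 3) - 1*165 = 840*√(-8) - 165 = 840*(2*I*√2) - 165 = 1680*I*√2 - 165 = -165 + 1680*I*√2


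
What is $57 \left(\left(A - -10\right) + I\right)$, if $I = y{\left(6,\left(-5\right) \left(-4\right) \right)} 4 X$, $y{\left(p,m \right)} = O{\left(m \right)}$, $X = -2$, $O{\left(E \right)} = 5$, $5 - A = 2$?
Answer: $-1539$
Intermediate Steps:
$A = 3$ ($A = 5 - 2 = 3$)
$y{\left(p,m \right)} = 5$
$I = -40$ ($I = 5 \cdot 4 \left(-2\right) = 20 \left(-2\right) = -40$)
$57 \left(\left(A - -10\right) + I\right) = 57 \left(\left(3 - -10\right) - 40\right) = 57 \left(\left(3 + 10\right) - 40\right) = 57 \left(13 - 40\right) = 57 \left(-27\right) = -1539$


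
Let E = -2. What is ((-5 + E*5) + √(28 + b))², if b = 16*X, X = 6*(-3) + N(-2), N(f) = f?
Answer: (15 - 2*I*√73)² ≈ -67.0 - 512.64*I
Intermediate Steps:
X = -20 (X = 6*(-3) - 2 = -18 - 2 = -20)
b = -320 (b = 16*(-20) = -320)
((-5 + E*5) + √(28 + b))² = ((-5 - 2*5) + √(28 - 320))² = ((-5 - 10) + √(-292))² = (-15 + 2*I*√73)²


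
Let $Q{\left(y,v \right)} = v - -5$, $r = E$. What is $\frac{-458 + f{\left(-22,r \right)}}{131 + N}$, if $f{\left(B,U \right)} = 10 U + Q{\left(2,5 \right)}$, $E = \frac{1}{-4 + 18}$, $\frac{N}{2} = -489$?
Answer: $\frac{3131}{5929} \approx 0.52808$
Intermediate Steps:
$N = -978$ ($N = 2 \left(-489\right) = -978$)
$E = \frac{1}{14} \approx 0.071429$
$r = \frac{1}{14} \approx 0.071429$
$Q{\left(y,v \right)} = 5 + v$ ($Q{\left(y,v \right)} = v + 5 = 5 + v$)
$f{\left(B,U \right)} = 10 + 10 U$ ($f{\left(B,U \right)} = 10 U + \left(5 + 5\right) = 10 U + 10 = 10 + 10 U$)
$\frac{-458 + f{\left(-22,r \right)}}{131 + N} = \frac{-458 + \left(10 + 10 \cdot \frac{1}{14}\right)}{131 - 978} = \frac{-458 + \left(10 + \frac{5}{7}\right)}{-847} = \left(-458 + \frac{75}{7}\right) \left(- \frac{1}{847}\right) = \left(- \frac{3131}{7}\right) \left(- \frac{1}{847}\right) = \frac{3131}{5929}$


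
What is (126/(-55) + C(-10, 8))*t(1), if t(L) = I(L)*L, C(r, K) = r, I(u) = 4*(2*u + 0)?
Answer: -5408/55 ≈ -98.327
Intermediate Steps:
I(u) = 8*u (I(u) = 4*(2*u) = 8*u)
t(L) = 8*L**2 (t(L) = (8*L)*L = 8*L**2)
(126/(-55) + C(-10, 8))*t(1) = (126/(-55) - 10)*(8*1**2) = (126*(-1/55) - 10)*(8*1) = (-126/55 - 10)*8 = -676/55*8 = -5408/55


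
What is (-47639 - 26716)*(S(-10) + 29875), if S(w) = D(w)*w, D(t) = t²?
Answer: -2147000625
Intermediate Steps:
S(w) = w³ (S(w) = w²*w = w³)
(-47639 - 26716)*(S(-10) + 29875) = (-47639 - 26716)*((-10)³ + 29875) = -74355*(-1000 + 29875) = -74355*28875 = -2147000625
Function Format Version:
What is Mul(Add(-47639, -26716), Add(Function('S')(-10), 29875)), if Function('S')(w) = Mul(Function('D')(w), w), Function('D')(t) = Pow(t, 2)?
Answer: -2147000625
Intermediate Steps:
Function('S')(w) = Pow(w, 3) (Function('S')(w) = Mul(Pow(w, 2), w) = Pow(w, 3))
Mul(Add(-47639, -26716), Add(Function('S')(-10), 29875)) = Mul(Add(-47639, -26716), Add(Pow(-10, 3), 29875)) = Mul(-74355, Add(-1000, 29875)) = Mul(-74355, 28875) = -2147000625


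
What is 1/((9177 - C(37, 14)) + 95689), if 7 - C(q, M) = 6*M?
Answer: 1/104943 ≈ 9.5290e-6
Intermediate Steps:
C(q, M) = 7 - 6*M
1/((9177 - C(37, 14)) + 95689) = 1/((9177 - (7 - 6*14)) + 95689) = 1/((9177 - (7 - 84)) + 95689) = 1/((9177 - 1*(-77)) + 95689) = 1/((9177 + 77) + 95689) = 1/(9254 + 95689) = 1/104943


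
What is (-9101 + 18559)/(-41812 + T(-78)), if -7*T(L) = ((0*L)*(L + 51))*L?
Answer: -4729/20906 ≈ -0.22620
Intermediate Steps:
T(L) = 0 (T(L) = -(0*L)*(L + 51)*L/7 = -0*(51 + L)*L/7 = -0*L = -⅐*0 = 0)
(-9101 + 18559)/(-41812 + T(-78)) = (-9101 + 18559)/(-41812 + 0) = 9458/(-41812) = 9458*(-1/41812) = -4729/20906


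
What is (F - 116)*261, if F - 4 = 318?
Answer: 53766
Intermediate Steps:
F = 322 (F = 4 + 318 = 322)
(F - 116)*261 = (322 - 116)*261 = 206*261 = 53766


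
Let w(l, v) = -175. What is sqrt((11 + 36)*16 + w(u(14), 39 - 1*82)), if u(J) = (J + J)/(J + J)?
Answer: sqrt(577) ≈ 24.021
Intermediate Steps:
u(J) = 1 (u(J) = (2*J)/((2*J)) = (2*J)*(1/(2*J)) = 1)
sqrt((11 + 36)*16 + w(u(14), 39 - 1*82)) = sqrt((11 + 36)*16 - 175) = sqrt(47*16 - 175) = sqrt(752 - 175) = sqrt(577)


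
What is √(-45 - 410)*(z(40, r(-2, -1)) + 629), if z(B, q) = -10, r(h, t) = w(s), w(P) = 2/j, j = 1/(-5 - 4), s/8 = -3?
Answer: 619*I*√455 ≈ 13204.0*I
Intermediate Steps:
s = -24 (s = 8*(-3) = -24)
j = -⅑ (j = 1/(-9) = -⅑ ≈ -0.11111)
w(P) = -18 (w(P) = 2/(-⅑) = 2*(-9) = -18)
r(h, t) = -18
√(-45 - 410)*(z(40, r(-2, -1)) + 629) = √(-45 - 410)*(-10 + 629) = √(-455)*619 = (I*√455)*619 = 619*I*√455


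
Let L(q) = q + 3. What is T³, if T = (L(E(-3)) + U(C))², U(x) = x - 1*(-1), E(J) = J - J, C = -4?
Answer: 0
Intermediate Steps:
E(J) = 0
L(q) = 3 + q
U(x) = 1 + x (U(x) = x + 1 = 1 + x)
T = 0 (T = ((3 + 0) + (1 - 4))² = (3 - 3)² = 0² = 0)
T³ = 0³ = 0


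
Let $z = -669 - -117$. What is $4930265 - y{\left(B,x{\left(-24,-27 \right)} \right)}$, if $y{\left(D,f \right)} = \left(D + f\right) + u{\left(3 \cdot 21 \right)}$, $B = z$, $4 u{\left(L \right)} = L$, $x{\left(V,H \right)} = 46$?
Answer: $\frac{19723021}{4} \approx 4.9308 \cdot 10^{6}$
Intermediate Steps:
$u{\left(L \right)} = \frac{L}{4}$
$z = -552$ ($z = -669 + 117 = -552$)
$B = -552$
$y{\left(D,f \right)} = \frac{63}{4} + D + f$ ($y{\left(D,f \right)} = \left(D + f\right) + \frac{3 \cdot 21}{4} = \left(D + f\right) + \frac{1}{4} \cdot 63 = \left(D + f\right) + \frac{63}{4} = \frac{63}{4} + D + f$)
$4930265 - y{\left(B,x{\left(-24,-27 \right)} \right)} = 4930265 - \left(\frac{63}{4} - 552 + 46\right) = 4930265 - - \frac{1961}{4} = 4930265 + \frac{1961}{4} = \frac{19723021}{4}$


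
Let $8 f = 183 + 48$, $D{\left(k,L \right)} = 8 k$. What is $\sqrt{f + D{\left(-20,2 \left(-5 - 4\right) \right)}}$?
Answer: $\frac{i \sqrt{2098}}{4} \approx 11.451 i$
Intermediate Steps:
$f = \frac{231}{8}$ ($f = \frac{183 + 48}{8} = \frac{1}{8} \cdot 231 = \frac{231}{8} \approx 28.875$)
$\sqrt{f + D{\left(-20,2 \left(-5 - 4\right) \right)}} = \sqrt{\frac{231}{8} + 8 \left(-20\right)} = \sqrt{\frac{231}{8} - 160} = \sqrt{- \frac{1049}{8}} = \frac{i \sqrt{2098}}{4}$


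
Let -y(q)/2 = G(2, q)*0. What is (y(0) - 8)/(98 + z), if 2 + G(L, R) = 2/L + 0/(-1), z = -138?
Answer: ⅕ ≈ 0.20000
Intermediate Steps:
G(L, R) = -2 + 2/L (G(L, R) = -2 + (2/L + 0/(-1)) = -2 + (2/L + 0*(-1)) = -2 + (2/L + 0) = -2 + 2/L)
y(q) = 0 (y(q) = -2*(-2 + 2/2)*0 = -2*(-2 + 2*(½))*0 = -2*(-2 + 1)*0 = -(-2)*0 = -2*0 = 0)
(y(0) - 8)/(98 + z) = (0 - 8)/(98 - 138) = -8/(-40) = -8*(-1/40) = ⅕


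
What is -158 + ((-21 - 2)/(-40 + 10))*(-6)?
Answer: -813/5 ≈ -162.60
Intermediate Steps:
-158 + ((-21 - 2)/(-40 + 10))*(-6) = -158 - 23/(-30)*(-6) = -158 - 23*(-1/30)*(-6) = -158 + (23/30)*(-6) = -158 - 23/5 = -813/5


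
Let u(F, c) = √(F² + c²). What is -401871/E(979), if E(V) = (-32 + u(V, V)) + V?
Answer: 380571837/1020073 - 393431709*√2/1020073 ≈ -172.36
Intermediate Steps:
E(V) = -32 + V + √2*√(V²) (E(V) = (-32 + √(V² + V²)) + V = (-32 + √(2*V²)) + V = (-32 + √2*√(V²)) + V = -32 + V + √2*√(V²))
-401871/E(979) = -401871/(-32 + 979 + √2*√(979²)) = -401871/(-32 + 979 + √2*√958441) = -401871/(-32 + 979 + √2*979) = -401871/(-32 + 979 + 979*√2) = -401871/(947 + 979*√2)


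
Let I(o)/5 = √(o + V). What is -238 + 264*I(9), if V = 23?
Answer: -238 + 5280*√2 ≈ 7229.0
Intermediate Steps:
I(o) = 5*√(23 + o) (I(o) = 5*√(o + 23) = 5*√(23 + o))
-238 + 264*I(9) = -238 + 264*(5*√(23 + 9)) = -238 + 264*(5*√32) = -238 + 264*(5*(4*√2)) = -238 + 264*(20*√2) = -238 + 5280*√2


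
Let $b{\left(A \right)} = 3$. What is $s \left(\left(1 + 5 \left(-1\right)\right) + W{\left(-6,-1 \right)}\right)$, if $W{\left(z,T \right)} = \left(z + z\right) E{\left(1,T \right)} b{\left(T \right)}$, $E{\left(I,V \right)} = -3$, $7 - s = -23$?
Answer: $3120$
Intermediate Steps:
$s = 30$ ($s = 7 - -23 = 7 + 23 = 30$)
$W{\left(z,T \right)} = - 18 z$ ($W{\left(z,T \right)} = \left(z + z\right) \left(\left(-3\right) 3\right) = 2 z \left(-9\right) = - 18 z$)
$s \left(\left(1 + 5 \left(-1\right)\right) + W{\left(-6,-1 \right)}\right) = 30 \left(\left(1 + 5 \left(-1\right)\right) - -108\right) = 30 \left(\left(1 - 5\right) + 108\right) = 30 \left(-4 + 108\right) = 30 \cdot 104 = 3120$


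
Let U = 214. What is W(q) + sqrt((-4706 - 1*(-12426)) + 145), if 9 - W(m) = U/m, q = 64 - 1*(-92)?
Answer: 595/78 + 11*sqrt(65) ≈ 96.313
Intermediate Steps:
q = 156 (q = 64 + 92 = 156)
W(m) = 9 - 214/m
W(q) + sqrt((-4706 - 1*(-12426)) + 145) = (9 - 214/156) + sqrt((-4706 - 1*(-12426)) + 145) = (9 - 214*1/156) + sqrt((-4706 + 12426) + 145) = (9 - 107/78) + sqrt(7720 + 145) = 595/78 + sqrt(7865) = 595/78 + 11*sqrt(65)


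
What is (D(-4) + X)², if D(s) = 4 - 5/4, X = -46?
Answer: 29929/16 ≈ 1870.6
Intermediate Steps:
D(s) = 11/4 (D(s) = 4 - 5*¼ = 4 - 5/4 = 11/4)
(D(-4) + X)² = (11/4 - 46)² = (-173/4)² = 29929/16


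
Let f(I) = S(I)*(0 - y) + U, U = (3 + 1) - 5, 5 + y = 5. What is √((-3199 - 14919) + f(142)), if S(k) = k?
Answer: I*√18119 ≈ 134.61*I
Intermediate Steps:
y = 0 (y = -5 + 5 = 0)
U = -1 (U = 4 - 5 = -1)
f(I) = -1 (f(I) = I*(0 - 1*0) - 1 = I*(0 + 0) - 1 = I*0 - 1 = 0 - 1 = -1)
√((-3199 - 14919) + f(142)) = √((-3199 - 14919) - 1) = √(-18118 - 1) = √(-18119) = I*√18119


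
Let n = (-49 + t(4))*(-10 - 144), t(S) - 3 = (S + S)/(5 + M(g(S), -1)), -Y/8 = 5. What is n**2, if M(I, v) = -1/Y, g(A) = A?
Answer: 1889536156816/40401 ≈ 4.6770e+7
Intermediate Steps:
Y = -40 (Y = -8*5 = -40)
M(I, v) = 1/40 (M(I, v) = -1/(-40) = -1*(-1/40) = 1/40)
t(S) = 3 + 80*S/201 (t(S) = 3 + (S + S)/(5 + 1/40) = 3 + (2*S)/(201/40) = 3 + (2*S)*(40/201) = 3 + 80*S/201)
n = 1374604/201 (n = (-49 + (3 + (80/201)*4))*(-10 - 144) = (-49 + (3 + 320/201))*(-154) = (-49 + 923/201)*(-154) = -8926/201*(-154) = 1374604/201 ≈ 6838.8)
n**2 = (1374604/201)**2 = 1889536156816/40401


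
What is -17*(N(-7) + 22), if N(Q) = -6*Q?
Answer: -1088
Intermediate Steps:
-17*(N(-7) + 22) = -17*(-6*(-7) + 22) = -17*(42 + 22) = -17*64 = -1088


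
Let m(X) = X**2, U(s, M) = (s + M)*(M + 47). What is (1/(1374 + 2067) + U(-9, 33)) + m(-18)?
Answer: 7721605/3441 ≈ 2244.0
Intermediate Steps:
U(s, M) = (47 + M)*(M + s) (U(s, M) = (M + s)*(47 + M) = (47 + M)*(M + s))
(1/(1374 + 2067) + U(-9, 33)) + m(-18) = (1/(1374 + 2067) + (33**2 + 47*33 + 47*(-9) + 33*(-9))) + (-18)**2 = (1/3441 + (1089 + 1551 - 423 - 297)) + 324 = (1/3441 + 1920) + 324 = 6606721/3441 + 324 = 7721605/3441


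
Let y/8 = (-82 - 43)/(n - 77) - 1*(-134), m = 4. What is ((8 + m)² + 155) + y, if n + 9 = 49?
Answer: 51727/37 ≈ 1398.0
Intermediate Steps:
n = 40 (n = -9 + 49 = 40)
y = 40664/37 (y = 8*((-82 - 43)/(40 - 77) - 1*(-134)) = 8*(-125/(-37) + 134) = 8*(-125*(-1/37) + 134) = 8*(125/37 + 134) = 8*(5083/37) = 40664/37 ≈ 1099.0)
((8 + m)² + 155) + y = ((8 + 4)² + 155) + 40664/37 = (12² + 155) + 40664/37 = (144 + 155) + 40664/37 = 299 + 40664/37 = 51727/37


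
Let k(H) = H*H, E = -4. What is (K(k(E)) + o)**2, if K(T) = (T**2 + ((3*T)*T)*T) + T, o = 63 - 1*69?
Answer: 157602916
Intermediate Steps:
k(H) = H**2
o = -6 (o = 63 - 69 = -6)
K(T) = T + T**2 + 3*T**3 (K(T) = (T**2 + (3*T**2)*T) + T = (T**2 + 3*T**3) + T = T + T**2 + 3*T**3)
(K(k(E)) + o)**2 = ((-4)**2*(1 + (-4)**2 + 3*((-4)**2)**2) - 6)**2 = (16*(1 + 16 + 3*16**2) - 6)**2 = (16*(1 + 16 + 3*256) - 6)**2 = (16*(1 + 16 + 768) - 6)**2 = (16*785 - 6)**2 = (12560 - 6)**2 = 12554**2 = 157602916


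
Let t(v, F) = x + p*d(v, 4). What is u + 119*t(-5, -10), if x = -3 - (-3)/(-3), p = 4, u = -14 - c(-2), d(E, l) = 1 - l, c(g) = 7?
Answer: -1925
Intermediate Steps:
u = -21 (u = -14 - 1*7 = -14 - 7 = -21)
x = -4 (x = -3 - (-3)*(-1)/3 = -3 - 1*1 = -3 - 1 = -4)
t(v, F) = -16 (t(v, F) = -4 + 4*(1 - 1*4) = -4 + 4*(1 - 4) = -4 + 4*(-3) = -4 - 12 = -16)
u + 119*t(-5, -10) = -21 + 119*(-16) = -21 - 1904 = -1925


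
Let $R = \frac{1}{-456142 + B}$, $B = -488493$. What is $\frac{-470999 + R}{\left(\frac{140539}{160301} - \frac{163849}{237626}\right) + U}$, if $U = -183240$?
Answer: $\frac{5649278069961429501972}{2197823468887315489375} \approx 2.5704$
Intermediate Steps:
$R = - \frac{1}{944635}$ ($R = \frac{1}{-456142 - 488493} = \frac{1}{-944635} = - \frac{1}{944635} \approx -1.0586 \cdot 10^{-6}$)
$\frac{-470999 + R}{\left(\frac{140539}{160301} - \frac{163849}{237626}\right) + U} = \frac{-470999 - \frac{1}{944635}}{\left(\frac{140539}{160301} - \frac{163849}{237626}\right) - 183240} = - \frac{444922140366}{944635 \left(\left(140539 \cdot \frac{1}{160301} - \frac{163849}{237626}\right) - 183240\right)} = - \frac{444922140366}{944635 \left(\left(\frac{140539}{160301} - \frac{163849}{237626}\right) - 183240\right)} = - \frac{444922140366}{944635 \left(\frac{7130561865}{38091685426} - 183240\right)} = - \frac{444922140366}{944635 \left(- \frac{6979913306898375}{38091685426}\right)} = \left(- \frac{444922140366}{944635}\right) \left(- \frac{38091685426}{6979913306898375}\right) = \frac{5649278069961429501972}{2197823468887315489375}$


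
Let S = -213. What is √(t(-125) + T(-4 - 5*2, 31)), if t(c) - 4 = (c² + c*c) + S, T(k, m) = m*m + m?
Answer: √32033 ≈ 178.98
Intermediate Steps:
T(k, m) = m + m² (T(k, m) = m² + m = m + m²)
t(c) = -209 + 2*c² (t(c) = 4 + ((c² + c*c) - 213) = 4 + ((c² + c²) - 213) = 4 + (2*c² - 213) = 4 + (-213 + 2*c²) = -209 + 2*c²)
√(t(-125) + T(-4 - 5*2, 31)) = √((-209 + 2*(-125)²) + 31*(1 + 31)) = √((-209 + 2*15625) + 31*32) = √((-209 + 31250) + 992) = √(31041 + 992) = √32033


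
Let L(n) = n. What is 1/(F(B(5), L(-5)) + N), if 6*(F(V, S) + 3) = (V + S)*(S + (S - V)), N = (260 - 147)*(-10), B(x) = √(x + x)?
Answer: -6758/7611719 + 5*√10/7611719 ≈ -0.00088576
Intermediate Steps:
B(x) = √2*√x (B(x) = √(2*x) = √2*√x)
N = -1130 (N = 113*(-10) = -1130)
F(V, S) = -3 + (S + V)*(-V + 2*S)/6 (F(V, S) = -3 + ((V + S)*(S + (S - V)))/6 = -3 + ((S + V)*(-V + 2*S))/6 = -3 + (S + V)*(-V + 2*S)/6)
1/(F(B(5), L(-5)) + N) = 1/((-3 - (√2*√5)²/6 + (⅓)*(-5)² + (⅙)*(-5)*(√2*√5)) - 1130) = 1/((-3 - (√10)²/6 + (⅓)*25 + (⅙)*(-5)*√10) - 1130) = 1/((-3 - ⅙*10 + 25/3 - 5*√10/6) - 1130) = 1/((-3 - 5/3 + 25/3 - 5*√10/6) - 1130) = 1/((11/3 - 5*√10/6) - 1130) = 1/(-3379/3 - 5*√10/6)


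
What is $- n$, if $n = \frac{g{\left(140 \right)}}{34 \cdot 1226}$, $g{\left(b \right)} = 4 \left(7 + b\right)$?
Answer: $- \frac{147}{10421} \approx -0.014106$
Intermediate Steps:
$g{\left(b \right)} = 28 + 4 b$
$n = \frac{147}{10421}$ ($n = \frac{28 + 4 \cdot 140}{34 \cdot 1226} = \frac{28 + 560}{41684} = 588 \cdot \frac{1}{41684} = \frac{147}{10421} \approx 0.014106$)
$- n = \left(-1\right) \frac{147}{10421} = - \frac{147}{10421}$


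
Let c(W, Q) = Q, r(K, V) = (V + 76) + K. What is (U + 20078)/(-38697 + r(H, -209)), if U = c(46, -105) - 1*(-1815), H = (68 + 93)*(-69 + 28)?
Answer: -21788/45431 ≈ -0.47958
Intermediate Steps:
H = -6601 (H = 161*(-41) = -6601)
r(K, V) = 76 + K + V (r(K, V) = (76 + V) + K = 76 + K + V)
U = 1710 (U = -105 - 1*(-1815) = -105 + 1815 = 1710)
(U + 20078)/(-38697 + r(H, -209)) = (1710 + 20078)/(-38697 + (76 - 6601 - 209)) = 21788/(-38697 - 6734) = 21788/(-45431) = 21788*(-1/45431) = -21788/45431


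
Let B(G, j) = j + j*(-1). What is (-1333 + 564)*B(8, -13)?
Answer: 0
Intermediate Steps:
B(G, j) = 0 (B(G, j) = j - j = 0)
(-1333 + 564)*B(8, -13) = (-1333 + 564)*0 = -769*0 = 0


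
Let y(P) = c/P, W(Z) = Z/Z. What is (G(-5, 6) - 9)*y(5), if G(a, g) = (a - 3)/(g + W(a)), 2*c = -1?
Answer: 71/70 ≈ 1.0143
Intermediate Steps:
W(Z) = 1
c = -½ (c = (½)*(-1) = -½ ≈ -0.50000)
G(a, g) = (-3 + a)/(1 + g) (G(a, g) = (a - 3)/(g + 1) = (-3 + a)/(1 + g))
y(P) = -1/(2*P)
(G(-5, 6) - 9)*y(5) = ((-3 - 5)/(1 + 6) - 9)*(-½/5) = (-8/7 - 9)*(-½*⅕) = ((⅐)*(-8) - 9)*(-⅒) = (-8/7 - 9)*(-⅒) = -71/7*(-⅒) = 71/70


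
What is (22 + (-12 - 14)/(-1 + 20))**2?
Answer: 153664/361 ≈ 425.66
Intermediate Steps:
(22 + (-12 - 14)/(-1 + 20))**2 = (22 - 26/19)**2 = (392/19)**2 = 153664/361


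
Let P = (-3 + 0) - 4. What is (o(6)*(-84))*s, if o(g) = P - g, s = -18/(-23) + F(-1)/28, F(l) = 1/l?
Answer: 18759/23 ≈ 815.61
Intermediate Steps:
F(l) = 1/l
P = -7 (P = -3 - 4 = -7)
s = 481/644 (s = -18/(-23) + 1/(-1*28) = -18*(-1/23) - 1*1/28 = 18/23 - 1/28 = 481/644 ≈ 0.74689)
o(g) = -7 - g
(o(6)*(-84))*s = ((-7 - 1*6)*(-84))*(481/644) = ((-7 - 6)*(-84))*(481/644) = -13*(-84)*(481/644) = 1092*(481/644) = 18759/23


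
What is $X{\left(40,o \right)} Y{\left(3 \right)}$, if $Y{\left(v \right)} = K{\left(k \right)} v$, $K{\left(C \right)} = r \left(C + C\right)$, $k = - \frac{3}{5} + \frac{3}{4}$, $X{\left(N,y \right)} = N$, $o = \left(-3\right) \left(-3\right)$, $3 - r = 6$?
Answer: $-108$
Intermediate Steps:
$r = -3$ ($r = 3 - 6 = -3$)
$o = 9$
$k = \frac{3}{20}$ ($k = \left(-3\right) \frac{1}{5} + 3 \cdot \frac{1}{4} = - \frac{3}{5} + \frac{3}{4} = \frac{3}{20} \approx 0.15$)
$K{\left(C \right)} = - 6 C$ ($K{\left(C \right)} = - 3 \left(C + C\right) = - 3 \cdot 2 C = - 6 C$)
$Y{\left(v \right)} = - \frac{9 v}{10}$ ($Y{\left(v \right)} = \left(-6\right) \frac{3}{20} v = - \frac{9 v}{10}$)
$X{\left(40,o \right)} Y{\left(3 \right)} = 40 \left(\left(- \frac{9}{10}\right) 3\right) = 40 \left(- \frac{27}{10}\right) = -108$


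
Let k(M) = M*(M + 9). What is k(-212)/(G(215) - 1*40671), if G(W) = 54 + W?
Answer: -21518/20201 ≈ -1.0652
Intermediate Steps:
k(M) = M*(9 + M)
k(-212)/(G(215) - 1*40671) = (-212*(9 - 212))/((54 + 215) - 1*40671) = (-212*(-203))/(269 - 40671) = 43036/(-40402) = 43036*(-1/40402) = -21518/20201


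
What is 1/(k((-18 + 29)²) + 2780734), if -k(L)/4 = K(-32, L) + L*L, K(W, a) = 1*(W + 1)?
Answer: 1/2722294 ≈ 3.6734e-7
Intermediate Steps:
K(W, a) = 1 + W (K(W, a) = 1*(1 + W) = 1 + W)
k(L) = 124 - 4*L² (k(L) = -4*((1 - 32) + L*L) = -4*(-31 + L²) = 124 - 4*L²)
1/(k((-18 + 29)²) + 2780734) = 1/((124 - 4*(-18 + 29)⁴) + 2780734) = 1/((124 - 4*(11²)²) + 2780734) = 1/((124 - 4*121²) + 2780734) = 1/((124 - 4*14641) + 2780734) = 1/((124 - 58564) + 2780734) = 1/(-58440 + 2780734) = 1/2722294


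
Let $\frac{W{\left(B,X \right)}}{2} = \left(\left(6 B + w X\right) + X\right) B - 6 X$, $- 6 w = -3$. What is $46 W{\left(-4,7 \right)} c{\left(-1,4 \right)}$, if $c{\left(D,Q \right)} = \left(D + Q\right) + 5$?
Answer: $8832$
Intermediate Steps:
$w = \frac{1}{2}$ ($w = \left(- \frac{1}{6}\right) \left(-3\right) = \frac{1}{2} \approx 0.5$)
$c{\left(D,Q \right)} = 5 + D + Q$
$W{\left(B,X \right)} = - 12 X + 2 B \left(6 B + \frac{3 X}{2}\right)$ ($W{\left(B,X \right)} = 2 \left(\left(\left(6 B + \frac{X}{2}\right) + X\right) B - 6 X\right) = 2 \left(\left(\left(\frac{X}{2} + 6 B\right) + X\right) B - 6 X\right) = 2 \left(\left(6 B + \frac{3 X}{2}\right) B - 6 X\right) = 2 \left(B \left(6 B + \frac{3 X}{2}\right) - 6 X\right) = 2 \left(- 6 X + B \left(6 B + \frac{3 X}{2}\right)\right) = - 12 X + 2 B \left(6 B + \frac{3 X}{2}\right)$)
$46 W{\left(-4,7 \right)} c{\left(-1,4 \right)} = 46 \left(\left(-12\right) 7 + 12 \left(-4\right)^{2} + 3 \left(-4\right) 7\right) \left(5 - 1 + 4\right) = 46 \left(-84 + 12 \cdot 16 - 84\right) 8 = 46 \left(-84 + 192 - 84\right) 8 = 46 \cdot 24 \cdot 8 = 1104 \cdot 8 = 8832$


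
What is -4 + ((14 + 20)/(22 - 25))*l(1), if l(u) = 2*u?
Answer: -80/3 ≈ -26.667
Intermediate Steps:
-4 + ((14 + 20)/(22 - 25))*l(1) = -4 + ((14 + 20)/(22 - 25))*(2*1) = -4 + (34/(-3))*2 = -4 + (34*(-⅓))*2 = -4 - 34/3*2 = -4 - 68/3 = -80/3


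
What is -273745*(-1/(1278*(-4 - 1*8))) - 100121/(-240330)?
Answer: -10708946699/614283480 ≈ -17.433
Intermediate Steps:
-273745*(-1/(1278*(-4 - 1*8))) - 100121/(-240330) = -273745*(-1/(1278*(-4 - 8))) - 100121*(-1/240330) = -273745/((-12*(-1278))) + 100121/240330 = -273745/15336 + 100121/240330 = -10708946699/614283480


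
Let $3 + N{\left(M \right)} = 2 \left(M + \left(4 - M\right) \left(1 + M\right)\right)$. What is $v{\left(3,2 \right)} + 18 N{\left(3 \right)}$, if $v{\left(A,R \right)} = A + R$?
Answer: $203$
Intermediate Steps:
$N{\left(M \right)} = -3 + 2 M + 2 \left(1 + M\right) \left(4 - M\right)$ ($N{\left(M \right)} = -3 + 2 \left(M + \left(4 - M\right) \left(1 + M\right)\right) = -3 + 2 \left(M + \left(1 + M\right) \left(4 - M\right)\right) = -3 + \left(2 M + 2 \left(1 + M\right) \left(4 - M\right)\right) = -3 + 2 M + 2 \left(1 + M\right) \left(4 - M\right)$)
$v{\left(3,2 \right)} + 18 N{\left(3 \right)} = \left(3 + 2\right) + 18 \left(5 - 2 \cdot 3^{2} + 8 \cdot 3\right) = 5 + 18 \left(5 - 18 + 24\right) = 5 + 18 \cdot 11 = 5 + 198 = 203$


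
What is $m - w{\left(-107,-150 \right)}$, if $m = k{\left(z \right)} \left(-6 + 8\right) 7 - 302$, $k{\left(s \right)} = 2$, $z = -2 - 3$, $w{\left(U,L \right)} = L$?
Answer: $-124$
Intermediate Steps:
$z = -5$
$m = -274$ ($m = 2 \left(-6 + 8\right) 7 - 302 = 2 \cdot 2 \cdot 7 - 302 = 2 \cdot 14 - 302 = 28 - 302 = -274$)
$m - w{\left(-107,-150 \right)} = -274 - -150 = -274 + 150 = -124$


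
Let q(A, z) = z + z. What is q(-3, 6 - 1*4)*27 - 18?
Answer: 90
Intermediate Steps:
q(A, z) = 2*z
q(-3, 6 - 1*4)*27 - 18 = (2*(6 - 1*4))*27 - 18 = (2*(6 - 4))*27 - 18 = (2*2)*27 - 18 = 4*27 - 18 = 108 - 18 = 90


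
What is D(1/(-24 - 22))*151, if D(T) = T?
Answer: -151/46 ≈ -3.2826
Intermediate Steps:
D(1/(-24 - 22))*151 = 151/(-24 - 22) = 151/(-46) = -1/46*151 = -151/46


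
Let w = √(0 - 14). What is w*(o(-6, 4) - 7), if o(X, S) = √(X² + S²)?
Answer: I*√14*(-7 + 2*√13) ≈ 0.78987*I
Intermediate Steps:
o(X, S) = √(S² + X²)
w = I*√14 (w = √(-14) = I*√14 ≈ 3.7417*I)
w*(o(-6, 4) - 7) = (I*√14)*(√(4² + (-6)²) - 7) = (I*√14)*(√(16 + 36) - 7) = (I*√14)*(√52 - 7) = (I*√14)*(2*√13 - 7) = (I*√14)*(-7 + 2*√13) = I*√14*(-7 + 2*√13)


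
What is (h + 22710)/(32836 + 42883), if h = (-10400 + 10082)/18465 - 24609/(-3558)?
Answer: 23689929007/78962261110 ≈ 0.30002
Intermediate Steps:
h = 50363749/7299830 (h = -318*1/18465 - 24609*(-1/3558) = -106/6155 + 8203/1186 = 50363749/7299830 ≈ 6.8993)
(h + 22710)/(32836 + 42883) = (50363749/7299830 + 22710)/(32836 + 42883) = (165829503049/7299830)/75719 = (165829503049/7299830)*(1/75719) = 23689929007/78962261110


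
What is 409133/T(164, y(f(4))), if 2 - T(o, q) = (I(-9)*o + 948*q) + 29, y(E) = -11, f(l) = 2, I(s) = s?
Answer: 409133/11877 ≈ 34.448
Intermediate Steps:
T(o, q) = -27 - 948*q + 9*o (T(o, q) = 2 - ((-9*o + 948*q) + 29) = 2 - (29 - 9*o + 948*q) = 2 + (-29 - 948*q + 9*o) = -27 - 948*q + 9*o)
409133/T(164, y(f(4))) = 409133/(-27 - 948*(-11) + 9*164) = 409133/(-27 + 10428 + 1476) = 409133/11877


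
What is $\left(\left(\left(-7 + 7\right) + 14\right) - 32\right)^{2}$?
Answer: $324$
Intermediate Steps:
$\left(\left(\left(-7 + 7\right) + 14\right) - 32\right)^{2} = \left(\left(0 + 14\right) - 32\right)^{2} = \left(14 - 32\right)^{2} = \left(-18\right)^{2} = 324$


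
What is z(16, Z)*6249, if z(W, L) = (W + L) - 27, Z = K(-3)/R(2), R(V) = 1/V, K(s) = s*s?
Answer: 43743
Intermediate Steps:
K(s) = s²
Z = 18 (Z = (-3)²/(1/2) = 9/(½) = 9*2 = 18)
z(W, L) = -27 + L + W (z(W, L) = (L + W) - 27 = -27 + L + W)
z(16, Z)*6249 = (-27 + 18 + 16)*6249 = 7*6249 = 43743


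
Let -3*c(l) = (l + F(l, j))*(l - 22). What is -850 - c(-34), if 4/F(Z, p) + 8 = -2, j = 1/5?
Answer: -3118/15 ≈ -207.87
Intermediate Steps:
j = ⅕ (j = 1*(⅕) = ⅕ ≈ 0.20000)
F(Z, p) = -⅖ (F(Z, p) = 4/(-8 - 2) = 4/(-10) = 4*(-⅒) = -⅖)
c(l) = -(-22 + l)*(-⅖ + l)/3 (c(l) = -(l - ⅖)*(l - 22)/3 = -(-⅖ + l)*(-22 + l)/3 = -(-22 + l)*(-⅖ + l)/3)
-850 - c(-34) = -850 - (-44/15 - ⅓*(-34)² + (112/15)*(-34)) = -850 - (-44/15 - ⅓*1156 - 3808/15) = -850 - (-44/15 - 1156/3 - 3808/15) = -850 - 1*(-9632/15) = -850 + 9632/15 = -3118/15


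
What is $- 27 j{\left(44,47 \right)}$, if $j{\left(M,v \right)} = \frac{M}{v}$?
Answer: $- \frac{1188}{47} \approx -25.277$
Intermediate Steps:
$- 27 j{\left(44,47 \right)} = - 27 \cdot \frac{44}{47} = - 27 \cdot 44 \cdot \frac{1}{47} = \left(-27\right) \frac{44}{47} = - \frac{1188}{47}$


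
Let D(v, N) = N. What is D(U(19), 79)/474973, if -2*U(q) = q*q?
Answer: 79/474973 ≈ 0.00016633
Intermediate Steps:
U(q) = -q**2/2 (U(q) = -q*q/2 = -q**2/2)
D(U(19), 79)/474973 = 79/474973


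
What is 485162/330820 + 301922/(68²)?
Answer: 750920773/11247880 ≈ 66.761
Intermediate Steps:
485162/330820 + 301922/(68²) = 485162*(1/330820) + 301922/4624 = 242581/165410 + 301922*(1/4624) = 242581/165410 + 150961/2312 = 750920773/11247880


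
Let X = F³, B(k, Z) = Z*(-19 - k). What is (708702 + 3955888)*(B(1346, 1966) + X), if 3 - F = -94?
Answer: -8260601729030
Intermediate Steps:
F = 97 (F = 3 - 1*(-94) = 3 + 94 = 97)
X = 912673 (X = 97³ = 912673)
(708702 + 3955888)*(B(1346, 1966) + X) = (708702 + 3955888)*(-1*1966*(19 + 1346) + 912673) = 4664590*(-1*1966*1365 + 912673) = 4664590*(-2683590 + 912673) = 4664590*(-1770917) = -8260601729030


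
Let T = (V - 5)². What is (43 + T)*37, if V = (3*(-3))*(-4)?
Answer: 37148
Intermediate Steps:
V = 36 (V = -9*(-4) = 36)
T = 961 (T = (36 - 5)² = 31² = 961)
(43 + T)*37 = (43 + 961)*37 = 1004*37 = 37148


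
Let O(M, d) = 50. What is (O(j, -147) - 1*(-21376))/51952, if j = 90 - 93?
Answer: 10713/25976 ≈ 0.41242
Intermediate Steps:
j = -3
(O(j, -147) - 1*(-21376))/51952 = (50 - 1*(-21376))/51952 = (50 + 21376)*(1/51952) = 21426*(1/51952) = 10713/25976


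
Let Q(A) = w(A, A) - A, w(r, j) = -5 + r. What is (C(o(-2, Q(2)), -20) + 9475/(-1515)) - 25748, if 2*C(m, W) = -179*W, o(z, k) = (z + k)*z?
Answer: -7261169/303 ≈ -23964.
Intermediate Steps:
Q(A) = -5 (Q(A) = (-5 + A) - A = -5)
o(z, k) = z*(k + z) (o(z, k) = (k + z)*z = z*(k + z))
C(m, W) = -179*W/2 (C(m, W) = (-179*W)/2 = -179*W/2)
(C(o(-2, Q(2)), -20) + 9475/(-1515)) - 25748 = (-179/2*(-20) + 9475/(-1515)) - 25748 = (1790 + 9475*(-1/1515)) - 25748 = (1790 - 1895/303) - 25748 = 540475/303 - 25748 = -7261169/303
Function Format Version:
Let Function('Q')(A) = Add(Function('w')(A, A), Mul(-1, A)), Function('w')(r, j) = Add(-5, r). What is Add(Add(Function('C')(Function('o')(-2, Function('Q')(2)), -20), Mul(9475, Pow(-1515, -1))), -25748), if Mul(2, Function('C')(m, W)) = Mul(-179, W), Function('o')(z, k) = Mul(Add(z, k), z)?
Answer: Rational(-7261169, 303) ≈ -23964.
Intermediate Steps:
Function('Q')(A) = -5 (Function('Q')(A) = Add(Add(-5, A), Mul(-1, A)) = -5)
Function('o')(z, k) = Mul(z, Add(k, z)) (Function('o')(z, k) = Mul(Add(k, z), z) = Mul(z, Add(k, z)))
Function('C')(m, W) = Mul(Rational(-179, 2), W) (Function('C')(m, W) = Mul(Rational(1, 2), Mul(-179, W)) = Mul(Rational(-179, 2), W))
Add(Add(Function('C')(Function('o')(-2, Function('Q')(2)), -20), Mul(9475, Pow(-1515, -1))), -25748) = Add(Add(Mul(Rational(-179, 2), -20), Mul(9475, Pow(-1515, -1))), -25748) = Add(Add(1790, Mul(9475, Rational(-1, 1515))), -25748) = Add(Add(1790, Rational(-1895, 303)), -25748) = Add(Rational(540475, 303), -25748) = Rational(-7261169, 303)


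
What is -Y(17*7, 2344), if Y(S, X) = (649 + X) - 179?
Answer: -2814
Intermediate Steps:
Y(S, X) = 470 + X
-Y(17*7, 2344) = -(470 + 2344) = -1*2814 = -2814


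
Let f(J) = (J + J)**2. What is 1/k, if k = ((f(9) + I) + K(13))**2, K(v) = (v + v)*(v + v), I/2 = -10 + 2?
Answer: 1/968256 ≈ 1.0328e-6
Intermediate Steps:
I = -16 (I = 2*(-10 + 2) = 2*(-8) = -16)
K(v) = 4*v**2 (K(v) = (2*v)*(2*v) = 4*v**2)
f(J) = 4*J**2 (f(J) = (2*J)**2 = 4*J**2)
k = 968256 (k = ((4*9**2 - 16) + 4*13**2)**2 = ((4*81 - 16) + 4*169)**2 = ((324 - 16) + 676)**2 = (308 + 676)**2 = 984**2 = 968256)
1/k = 1/968256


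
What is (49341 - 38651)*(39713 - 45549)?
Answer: -62386840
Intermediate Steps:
(49341 - 38651)*(39713 - 45549) = 10690*(-5836) = -62386840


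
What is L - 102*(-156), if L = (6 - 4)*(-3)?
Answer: 15906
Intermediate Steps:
L = -6 (L = 2*(-3) = -6)
L - 102*(-156) = -6 - 102*(-156) = -6 + 15912 = 15906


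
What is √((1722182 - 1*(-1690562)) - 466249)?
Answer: √2946495 ≈ 1716.5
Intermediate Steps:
√((1722182 - 1*(-1690562)) - 466249) = √((1722182 + 1690562) - 466249) = √(3412744 - 466249) = √2946495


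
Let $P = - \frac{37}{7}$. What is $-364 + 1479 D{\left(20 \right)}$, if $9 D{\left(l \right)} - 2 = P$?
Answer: $- \frac{18983}{21} \approx -903.95$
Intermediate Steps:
$P = - \frac{37}{7}$ ($P = \left(-37\right) \frac{1}{7} = - \frac{37}{7} \approx -5.2857$)
$D{\left(l \right)} = - \frac{23}{63}$ ($D{\left(l \right)} = \frac{2}{9} + \frac{1}{9} \left(- \frac{37}{7}\right) = \frac{2}{9} - \frac{37}{63} = - \frac{23}{63}$)
$-364 + 1479 D{\left(20 \right)} = -364 + 1479 \left(- \frac{23}{63}\right) = -364 - \frac{11339}{21} = - \frac{18983}{21}$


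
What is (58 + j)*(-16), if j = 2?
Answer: -960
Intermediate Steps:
(58 + j)*(-16) = (58 + 2)*(-16) = 60*(-16) = -960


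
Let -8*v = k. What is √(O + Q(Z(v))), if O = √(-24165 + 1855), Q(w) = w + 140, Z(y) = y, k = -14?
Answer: √(567 + 4*I*√22310)/2 ≈ 13.185 + 5.6644*I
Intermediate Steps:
v = 7/4 (v = -⅛*(-14) = 7/4 ≈ 1.7500)
Q(w) = 140 + w
O = I*√22310 (O = √(-22310) = I*√22310 ≈ 149.37*I)
√(O + Q(Z(v))) = √(I*√22310 + (140 + 7/4)) = √(I*√22310 + 567/4) = √(567/4 + I*√22310)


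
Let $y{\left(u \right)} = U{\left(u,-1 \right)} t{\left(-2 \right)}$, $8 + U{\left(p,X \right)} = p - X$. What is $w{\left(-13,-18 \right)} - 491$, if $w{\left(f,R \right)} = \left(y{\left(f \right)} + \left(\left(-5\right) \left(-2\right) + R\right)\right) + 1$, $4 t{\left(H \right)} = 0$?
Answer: $-498$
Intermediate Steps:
$t{\left(H \right)} = 0$ ($t{\left(H \right)} = \frac{1}{4} \cdot 0 = 0$)
$U{\left(p,X \right)} = -8 + p - X$ ($U{\left(p,X \right)} = -8 - \left(X - p\right) = -8 + p - X$)
$y{\left(u \right)} = 0$ ($y{\left(u \right)} = \left(-8 + u - -1\right) 0 = \left(-8 + u + 1\right) 0 = \left(-7 + u\right) 0 = 0$)
$w{\left(f,R \right)} = 11 + R$ ($w{\left(f,R \right)} = \left(0 + \left(\left(-5\right) \left(-2\right) + R\right)\right) + 1 = \left(0 + \left(10 + R\right)\right) + 1 = \left(10 + R\right) + 1 = 11 + R$)
$w{\left(-13,-18 \right)} - 491 = \left(11 - 18\right) - 491 = -7 - 491 = -498$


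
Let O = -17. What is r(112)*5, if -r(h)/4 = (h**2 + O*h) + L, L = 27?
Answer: -213340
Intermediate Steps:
r(h) = -108 - 4*h**2 + 68*h (r(h) = -4*((h**2 - 17*h) + 27) = -4*(27 + h**2 - 17*h) = -108 - 4*h**2 + 68*h)
r(112)*5 = (-108 - 4*112**2 + 68*112)*5 = (-108 - 4*12544 + 7616)*5 = (-108 - 50176 + 7616)*5 = -42668*5 = -213340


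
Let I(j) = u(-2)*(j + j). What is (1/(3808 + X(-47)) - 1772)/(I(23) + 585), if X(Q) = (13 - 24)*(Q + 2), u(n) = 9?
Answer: -7624915/4298697 ≈ -1.7738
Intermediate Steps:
X(Q) = -22 - 11*Q (X(Q) = -11*(2 + Q) = -22 - 11*Q)
I(j) = 18*j (I(j) = 9*(j + j) = 9*(2*j) = 18*j)
(1/(3808 + X(-47)) - 1772)/(I(23) + 585) = (1/(3808 + (-22 - 11*(-47))) - 1772)/(18*23 + 585) = (1/(3808 + (-22 + 517)) - 1772)/(414 + 585) = (1/(3808 + 495) - 1772)/999 = (1/4303 - 1772)*(1/999) = -7624915/4303*1/999 = -7624915/4298697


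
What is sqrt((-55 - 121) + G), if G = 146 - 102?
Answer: 2*I*sqrt(33) ≈ 11.489*I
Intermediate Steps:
G = 44
sqrt((-55 - 121) + G) = sqrt((-55 - 121) + 44) = sqrt(-176 + 44) = sqrt(-132) = 2*I*sqrt(33)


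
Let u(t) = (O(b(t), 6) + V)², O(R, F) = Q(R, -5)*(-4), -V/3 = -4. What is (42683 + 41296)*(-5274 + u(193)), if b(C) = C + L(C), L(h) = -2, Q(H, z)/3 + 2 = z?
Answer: 331045218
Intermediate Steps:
V = 12 (V = -3*(-4) = 12)
Q(H, z) = -6 + 3*z
b(C) = -2 + C (b(C) = C - 2 = -2 + C)
O(R, F) = 84 (O(R, F) = (-6 + 3*(-5))*(-4) = (-6 - 15)*(-4) = -21*(-4) = 84)
u(t) = 9216 (u(t) = (84 + 12)² = 96² = 9216)
(42683 + 41296)*(-5274 + u(193)) = (42683 + 41296)*(-5274 + 9216) = 83979*3942 = 331045218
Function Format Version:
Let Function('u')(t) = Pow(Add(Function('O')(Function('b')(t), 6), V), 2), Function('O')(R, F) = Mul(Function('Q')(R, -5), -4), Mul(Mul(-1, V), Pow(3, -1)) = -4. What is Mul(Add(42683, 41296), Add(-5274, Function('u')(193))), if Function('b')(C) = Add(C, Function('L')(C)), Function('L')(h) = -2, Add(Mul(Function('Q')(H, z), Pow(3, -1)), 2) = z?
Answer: 331045218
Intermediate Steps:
V = 12 (V = Mul(-3, -4) = 12)
Function('Q')(H, z) = Add(-6, Mul(3, z))
Function('b')(C) = Add(-2, C) (Function('b')(C) = Add(C, -2) = Add(-2, C))
Function('O')(R, F) = 84 (Function('O')(R, F) = Mul(Add(-6, Mul(3, -5)), -4) = Mul(Add(-6, -15), -4) = Mul(-21, -4) = 84)
Function('u')(t) = 9216 (Function('u')(t) = Pow(Add(84, 12), 2) = Pow(96, 2) = 9216)
Mul(Add(42683, 41296), Add(-5274, Function('u')(193))) = Mul(Add(42683, 41296), Add(-5274, 9216)) = Mul(83979, 3942) = 331045218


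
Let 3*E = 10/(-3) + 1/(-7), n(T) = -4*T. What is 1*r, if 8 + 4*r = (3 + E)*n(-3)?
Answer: 74/21 ≈ 3.5238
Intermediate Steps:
E = -73/63 (E = (10/(-3) + 1/(-7))/3 = (10*(-1/3) + 1*(-1/7))/3 = (-10/3 - 1/7)/3 = (1/3)*(-73/21) = -73/63 ≈ -1.1587)
r = 74/21 (r = -2 + ((3 - 73/63)*(-4*(-3)))/4 = -2 + ((116/63)*12)/4 = -2 + (1/4)*(464/21) = -2 + 116/21 = 74/21 ≈ 3.5238)
1*r = 1*(74/21) = 74/21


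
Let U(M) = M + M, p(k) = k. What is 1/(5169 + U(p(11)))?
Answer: 1/5191 ≈ 0.00019264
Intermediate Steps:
U(M) = 2*M
1/(5169 + U(p(11))) = 1/(5169 + 2*11) = 1/(5169 + 22) = 1/5191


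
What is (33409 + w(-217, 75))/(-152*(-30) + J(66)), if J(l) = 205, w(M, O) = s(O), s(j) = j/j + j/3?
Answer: 6687/953 ≈ 7.0168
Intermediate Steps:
s(j) = 1 + j/3 (s(j) = 1 + j*(⅓) = 1 + j/3)
w(M, O) = 1 + O/3
(33409 + w(-217, 75))/(-152*(-30) + J(66)) = (33409 + (1 + (⅓)*75))/(-152*(-30) + 205) = (33409 + (1 + 25))/(4560 + 205) = (33409 + 26)/4765 = 33435*(1/4765) = 6687/953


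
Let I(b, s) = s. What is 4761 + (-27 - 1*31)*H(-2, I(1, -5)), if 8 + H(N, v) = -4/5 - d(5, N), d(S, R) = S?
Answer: 27807/5 ≈ 5561.4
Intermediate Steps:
H(N, v) = -69/5 (H(N, v) = -8 + (-4/5 - 1*5) = -8 + (-4*⅕ - 5) = -8 + (-⅘ - 5) = -8 - 29/5 = -69/5)
4761 + (-27 - 1*31)*H(-2, I(1, -5)) = 4761 + (-27 - 1*31)*(-69/5) = 4761 + (-27 - 31)*(-69/5) = 4761 - 58*(-69/5) = 4761 + 4002/5 = 27807/5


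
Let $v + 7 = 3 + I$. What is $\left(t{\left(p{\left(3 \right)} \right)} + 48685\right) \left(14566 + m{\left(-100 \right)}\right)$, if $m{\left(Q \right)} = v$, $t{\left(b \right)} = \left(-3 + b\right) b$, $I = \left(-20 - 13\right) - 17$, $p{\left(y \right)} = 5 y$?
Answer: $709128880$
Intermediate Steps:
$I = -50$ ($I = -33 - 17 = -50$)
$t{\left(b \right)} = b \left(-3 + b\right)$
$v = -54$ ($v = -7 + \left(3 - 50\right) = -7 - 47 = -54$)
$m{\left(Q \right)} = -54$
$\left(t{\left(p{\left(3 \right)} \right)} + 48685\right) \left(14566 + m{\left(-100 \right)}\right) = \left(5 \cdot 3 \left(-3 + 5 \cdot 3\right) + 48685\right) \left(14566 - 54\right) = \left(15 \left(-3 + 15\right) + 48685\right) 14512 = \left(15 \cdot 12 + 48685\right) 14512 = \left(180 + 48685\right) 14512 = 48865 \cdot 14512 = 709128880$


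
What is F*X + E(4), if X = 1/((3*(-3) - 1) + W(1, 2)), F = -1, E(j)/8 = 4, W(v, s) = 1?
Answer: 289/9 ≈ 32.111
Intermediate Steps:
E(j) = 32 (E(j) = 8*4 = 32)
X = -1/9 (X = 1/((3*(-3) - 1) + 1) = 1/((-9 - 1) + 1) = 1/(-10 + 1) = 1/(-9) = -1/9 ≈ -0.11111)
F*X + E(4) = -1*(-1/9) + 32 = 1/9 + 32 = 289/9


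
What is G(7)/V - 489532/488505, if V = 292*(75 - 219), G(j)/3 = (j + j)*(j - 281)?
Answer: -415614611/570573840 ≈ -0.72842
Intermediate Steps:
G(j) = 6*j*(-281 + j) (G(j) = 3*((j + j)*(j - 281)) = 3*((2*j)*(-281 + j)) = 3*(2*j*(-281 + j)) = 6*j*(-281 + j))
V = -42048 (V = 292*(-144) = -42048)
G(7)/V - 489532/488505 = (6*7*(-281 + 7))/(-42048) - 489532/488505 = (6*7*(-274))*(-1/42048) - 489532*1/488505 = -11508*(-1/42048) - 489532/488505 = 959/3504 - 489532/488505 = -415614611/570573840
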